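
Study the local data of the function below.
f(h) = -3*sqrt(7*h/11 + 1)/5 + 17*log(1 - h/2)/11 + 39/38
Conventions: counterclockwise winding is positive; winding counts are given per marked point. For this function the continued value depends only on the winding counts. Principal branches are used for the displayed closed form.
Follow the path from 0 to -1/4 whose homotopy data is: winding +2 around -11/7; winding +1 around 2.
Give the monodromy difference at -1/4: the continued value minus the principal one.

Continued minus principal equals (34/11)*pi*i.

The rational part is single-valued and drops out of the difference; each branch term changes only by its own monodromy.
(17/11)*log(1 - h/(2)): each positive loop around 2 adds 2*pi*i to the log, so winding +1 contributes (17/11)*(1)*2*pi*i = (34/11)*pi*i.
(-3/5)*sqrt(1 - h/(-11/7)): winding +2 is even, the square root returns to the same sheet, contribution 0.
Summing the contributions at h = -1/4 gives (34/11)*pi*i.


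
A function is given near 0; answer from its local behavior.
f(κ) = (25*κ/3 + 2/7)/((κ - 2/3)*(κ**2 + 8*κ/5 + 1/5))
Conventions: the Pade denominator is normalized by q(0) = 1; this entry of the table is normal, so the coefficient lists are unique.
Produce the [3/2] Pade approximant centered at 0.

Taylor coefficients needed (expand at 0): a_0 = -15/7, a_1 = -340/7, a_2 = 2105/7, a_3 = -16175/7, a_4 = 234645/14, a_5 = -3440135/28.
Write the denominator as Q(κ) = 1 + q1*κ + q2*κ^2. Requiring Q*f - P = O(κ^6) with deg P <= 3 kills the coefficients of κ^4..κ^5 in Q*f:
  κ^4: a_4 + q1*a_3 + q2*a_2 = 0, i.e. 234645/14 + (-16175/7)*q1 + (2105/7)*q2 = 0.
  κ^5: a_5 + q1*a_4 + q2*a_3 = 0, i.e. -3440135/28 + (234645/14)*q1 + (-16175/7)*q2 = 0.
Solving this linear system: q1 = 13971263/2346682, q2 = -11718152/1173341.
The numerator is Q*f truncated at degree 3: P0 = a_0 = -15/7; P1 = a_1 + q1*a_0 = -1007440825/16426774; P2 = a_2 + q1*a_1 + q2*a_0 = 38648625/1173341; P3 = a_3 + q1*a_2 + q2*a_1 = -579729375/16426774.

The Pade approximant has numerator coefficients [-15/7, -1007440825/16426774, 38648625/1173341, -579729375/16426774]; denominator coefficients [1, 13971263/2346682, -11718152/1173341].


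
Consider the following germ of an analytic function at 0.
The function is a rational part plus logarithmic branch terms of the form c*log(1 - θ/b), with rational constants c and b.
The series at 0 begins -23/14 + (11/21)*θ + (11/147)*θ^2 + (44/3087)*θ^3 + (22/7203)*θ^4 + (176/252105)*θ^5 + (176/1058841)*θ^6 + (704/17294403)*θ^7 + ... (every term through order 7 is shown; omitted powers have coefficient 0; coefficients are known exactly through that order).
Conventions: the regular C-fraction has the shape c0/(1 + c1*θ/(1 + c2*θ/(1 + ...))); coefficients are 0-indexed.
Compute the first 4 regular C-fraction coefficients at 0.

Taylor coefficients (read off): a_0 = -23/14, a_1 = 11/21, a_2 = 11/147, a_3 = 44/3087.
c0 = a_0 = -23/14. Peel one level at a time: if S = 1 + c*θ/S' with S'(0) = 1, then c is the θ-coefficient of S and S' = c*θ/(S - 1).
S_1 = c0/f = 1 + (22/69)*θ + (4906/33327)*θ^2 + ...; c1 = 22/69.
S_2 = c1*θ/(S_1 - 1) = 1 + (-223/483)*θ + (-1/147)*θ^2 + ...; c2 = -223/483.
S_3 = c2*θ/(S_2 - 1) = 1 + (-23/1561)*θ + ...; c3 = -23/1561.

The regular C-fraction coefficients are [-23/14, 22/69, -223/483, -23/1561].


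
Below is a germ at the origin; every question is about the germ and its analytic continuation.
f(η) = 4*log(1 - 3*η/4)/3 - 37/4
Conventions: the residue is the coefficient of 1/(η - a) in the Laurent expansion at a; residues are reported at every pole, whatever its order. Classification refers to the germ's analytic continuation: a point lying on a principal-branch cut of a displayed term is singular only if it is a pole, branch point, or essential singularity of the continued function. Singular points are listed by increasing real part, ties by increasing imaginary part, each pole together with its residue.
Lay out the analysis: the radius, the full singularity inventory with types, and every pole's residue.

Branch term (4/3)*log(1 - η/(4/3)): its argument vanishes at η = 4/3, a logarithmic branch point, modulus 4/3.
The radius of convergence is the smallest modulus among the singular points: 4/3.

Radius of convergence at 0: 4/3.
At 4/3: a logarithmic branch point.


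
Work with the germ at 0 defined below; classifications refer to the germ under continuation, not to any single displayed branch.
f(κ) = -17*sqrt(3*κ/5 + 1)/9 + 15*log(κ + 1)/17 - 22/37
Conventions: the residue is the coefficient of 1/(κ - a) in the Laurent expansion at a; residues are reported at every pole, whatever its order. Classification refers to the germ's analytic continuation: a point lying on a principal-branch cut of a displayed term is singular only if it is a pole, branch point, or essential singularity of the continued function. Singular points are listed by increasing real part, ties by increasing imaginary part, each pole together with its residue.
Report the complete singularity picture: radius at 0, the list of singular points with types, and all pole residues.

Branch term (15/17)*log(1 - κ/(-1)): its argument vanishes at κ = -1, a logarithmic branch point, modulus 1.
Branch term (-17/9)*sqrt(1 - κ/(-5/3)): its argument vanishes at κ = -5/3, a square-root branch point, modulus 5/3.
The radius of convergence is the smallest modulus among the singular points: 1.
List the singular points by increasing real part (a conjugate pair: the negative imaginary part first).

Radius of convergence at 0: 1.
At -5/3: an algebraic (square-root) branch point.
At -1: a logarithmic branch point.


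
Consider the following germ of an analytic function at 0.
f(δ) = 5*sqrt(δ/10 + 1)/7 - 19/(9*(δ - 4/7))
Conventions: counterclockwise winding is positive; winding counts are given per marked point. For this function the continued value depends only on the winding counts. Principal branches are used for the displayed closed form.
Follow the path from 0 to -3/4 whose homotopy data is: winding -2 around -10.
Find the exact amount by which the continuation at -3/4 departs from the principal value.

Continued minus principal equals 0.

The rational part is single-valued and drops out of the difference; each branch term changes only by its own monodromy.
(5/7)*sqrt(1 - δ/(-10)): winding -2 is even, the square root returns to the same sheet, contribution 0.
Summing the contributions at δ = -3/4 gives 0.


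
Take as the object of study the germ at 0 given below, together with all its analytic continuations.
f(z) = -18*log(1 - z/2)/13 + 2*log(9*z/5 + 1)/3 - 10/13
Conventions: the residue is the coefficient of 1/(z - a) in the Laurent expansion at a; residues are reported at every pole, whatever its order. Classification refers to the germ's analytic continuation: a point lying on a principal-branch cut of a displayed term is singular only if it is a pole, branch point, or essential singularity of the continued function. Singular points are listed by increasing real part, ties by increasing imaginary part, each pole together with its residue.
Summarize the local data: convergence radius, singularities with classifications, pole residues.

Radius of convergence at 0: 5/9.
At -5/9: a logarithmic branch point.
At 2: a logarithmic branch point.

Branch term (2/3)*log(1 - z/(-5/9)): its argument vanishes at z = -5/9, a logarithmic branch point, modulus 5/9.
Branch term (-18/13)*log(1 - z/(2)): its argument vanishes at z = 2, a logarithmic branch point, modulus 2.
The radius of convergence is the smallest modulus among the singular points: 5/9.
List the singular points by increasing real part (a conjugate pair: the negative imaginary part first).


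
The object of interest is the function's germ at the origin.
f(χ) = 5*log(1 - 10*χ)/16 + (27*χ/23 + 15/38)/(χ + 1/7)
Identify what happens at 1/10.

The term (5/16)*log(1 - χ/(1/10)) has argument 1 - 1/10/(1/10) = 0 at 1/10: a logarithmic (infinitely-sheeted) branch point; the remaining terms are analytic or single-valued there.

The point is a logarithmic branch point.


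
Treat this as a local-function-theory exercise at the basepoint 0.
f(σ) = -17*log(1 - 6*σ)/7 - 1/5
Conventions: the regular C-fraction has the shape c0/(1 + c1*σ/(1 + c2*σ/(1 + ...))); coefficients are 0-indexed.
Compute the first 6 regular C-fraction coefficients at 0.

The regular C-fraction coefficients are [-1/5, 510/7, -531/7, -7/177, -524/177, -531/655].

Taylor coefficients (expand at 0): a_0 = -1/5, a_1 = 102/7, a_2 = 306/7, a_3 = 1224/7, a_4 = 5508/7, a_5 = 132192/35.
c0 = a_0 = -1/5. Peel one level at a time: if S = 1 + c*σ/S' with S'(0) = 1, then c is the σ-coefficient of S and S' = c*σ/(S - 1).
S_1 = c0/f = 1 + (510/7)*σ + (270810/49)*σ^2 + ...; c1 = 510/7.
S_2 = c1*σ/(S_1 - 1) = 1 + (-531/7)*σ + (-3)*σ^2 + ...; c2 = -531/7.
S_3 = c2*σ/(S_2 - 1) = 1 + (-7/177)*σ + (-3668/31329)*σ^2 + ...; c3 = -7/177.
S_4 = c3*σ/(S_3 - 1) = 1 + (-524/177)*σ + (-12/5)*σ^2 + ...; c4 = -524/177.
S_5 = c4*σ/(S_4 - 1) = 1 + (-531/655)*σ + ...; c5 = -531/655.


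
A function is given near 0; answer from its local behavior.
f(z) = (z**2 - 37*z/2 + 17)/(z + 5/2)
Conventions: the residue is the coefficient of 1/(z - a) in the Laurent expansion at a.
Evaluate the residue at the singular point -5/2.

The residue is 139/2.

At the order-1 pole -5/2 set g(z) = (z - (-5/2))*f(z) = z**2 - 37*z/2 + 17.
Simple pole: residue = g(a) at a = -5/2, which is 139/2.


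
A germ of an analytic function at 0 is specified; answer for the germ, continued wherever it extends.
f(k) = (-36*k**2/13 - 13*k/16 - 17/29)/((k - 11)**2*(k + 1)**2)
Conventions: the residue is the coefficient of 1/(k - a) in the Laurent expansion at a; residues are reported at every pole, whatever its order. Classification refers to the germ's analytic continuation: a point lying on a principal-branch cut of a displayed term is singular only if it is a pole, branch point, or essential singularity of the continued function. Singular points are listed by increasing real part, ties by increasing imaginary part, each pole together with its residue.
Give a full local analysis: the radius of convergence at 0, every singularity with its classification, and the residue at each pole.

Radius of convergence at 0: 1.
At -1: a pole of order 2; residue 51901/1737216.
At 11: a pole of order 2; residue -51901/1737216.

Denominator factor (k + 1)^2: pole of order 2 at -1, modulus 1.
Denominator factor (k - 11)^2: pole of order 2 at 11, modulus 11.
The radius of convergence is the smallest modulus among the singular points: 1.
At the order-2 pole -1 set g(k) = (k - (-1))^2*f(k) = (-36*k**2/13 - 13*k/16 - 17/29)/(k - 11)**2.
Order-2 pole: residue = g'(a); g'(-1) = 51901/1737216, so the residue is 51901/1737216.
At the order-2 pole 11 set g(k) = (k - (11))^2*f(k) = (-36*k**2/13 - 13*k/16 - 17/29)/(k + 1)**2.
Order-2 pole: residue = g'(a); g'(11) = -51901/1737216, so the residue is -51901/1737216.
List the singular points by increasing real part (a conjugate pair: the negative imaginary part first).


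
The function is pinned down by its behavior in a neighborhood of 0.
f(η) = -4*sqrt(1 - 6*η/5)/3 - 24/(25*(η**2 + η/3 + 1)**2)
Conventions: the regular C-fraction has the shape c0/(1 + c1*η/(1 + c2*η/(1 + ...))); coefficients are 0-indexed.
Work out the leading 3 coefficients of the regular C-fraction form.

Taylor coefficients (expand at 0): a_0 = -172/75, a_1 = 36/25, a_2 = 46/25.
c0 = a_0 = -172/75. Peel one level at a time: if S = 1 + c*η/S' with S'(0) = 1, then c is the η-coefficient of S and S' = c*η/(S - 1).
S_1 = c0/f = 1 + (27/43)*η + (4425/3698)*η^2 + ...; c1 = 27/43.
S_2 = c1*η/(S_1 - 1) = 1 + (-1475/774)*η + ...; c2 = -1475/774.

The regular C-fraction coefficients are [-172/75, 27/43, -1475/774].


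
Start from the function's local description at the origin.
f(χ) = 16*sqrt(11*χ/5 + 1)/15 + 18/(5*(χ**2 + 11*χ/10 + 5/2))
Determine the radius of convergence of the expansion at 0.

Denominator factor (χ**2 + 11*χ/10 + 5/2): discriminant -879/100, complex-conjugate roots (-11/20) + ((1/20)*sqrt(879))*i and (-11/20) - ((1/20)*sqrt(879))*i; poles of order 1, moduli (1/2)*sqrt(10) and (1/2)*sqrt(10).
Branch term (16/15)*sqrt(1 - χ/(-5/11)): its argument vanishes at χ = -5/11, a square-root branch point, modulus 5/11.
The radius of convergence is the smallest modulus among the singular points: 5/11.

The radius of convergence is 5/11.


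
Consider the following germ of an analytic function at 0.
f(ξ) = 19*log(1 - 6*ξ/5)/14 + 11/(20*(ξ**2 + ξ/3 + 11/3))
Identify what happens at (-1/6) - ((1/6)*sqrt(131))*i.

The denominator factor ξ**2 + ξ/3 + 11/3 vanishes at (-1/6) - ((1/6)*sqrt(131))*i and appears to the power 1; the numerator there equals 11/20, nonzero, and no other factor vanishes.
The branch terms are analytic at this point.
Hence a pole whose order is the multiplicity, 1.

The point is a pole of order 1.


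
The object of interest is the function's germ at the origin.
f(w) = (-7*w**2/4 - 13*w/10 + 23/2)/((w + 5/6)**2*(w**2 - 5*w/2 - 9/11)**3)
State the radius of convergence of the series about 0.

Denominator factor (w + 5/6)^2: pole of order 2 at -5/6, modulus 5/6.
Denominator factor (w**2 - 5*w/2 - 9/11)^3: discriminant 419/44, real irrational roots 5/4 + (1/44)*sqrt(4609) and 5/4 - (1/44)*sqrt(4609); poles of order 3, moduli 5/4 + (1/44)*sqrt(4609) and -5/4 + (1/44)*sqrt(4609).
The radius of convergence is the smallest modulus among the singular points: -5/4 + (1/44)*sqrt(4609).

The radius of convergence is -5/4 + (1/44)*sqrt(4609).


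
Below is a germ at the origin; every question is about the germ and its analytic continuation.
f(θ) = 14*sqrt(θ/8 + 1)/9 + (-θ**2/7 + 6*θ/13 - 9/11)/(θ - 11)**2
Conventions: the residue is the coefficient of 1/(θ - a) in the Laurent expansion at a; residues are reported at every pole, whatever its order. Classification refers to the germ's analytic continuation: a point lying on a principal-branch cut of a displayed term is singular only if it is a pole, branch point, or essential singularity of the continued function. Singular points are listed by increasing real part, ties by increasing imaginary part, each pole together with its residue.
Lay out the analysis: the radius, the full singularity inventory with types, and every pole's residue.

Radius of convergence at 0: 8.
At -8: an algebraic (square-root) branch point.
At 11: a pole of order 2; residue -244/91.

Denominator factor (θ - 11)^2: pole of order 2 at 11, modulus 11.
Branch term (14/9)*sqrt(1 - θ/(-8)): its argument vanishes at θ = -8, a square-root branch point, modulus 8.
The radius of convergence is the smallest modulus among the singular points: 8.
The branch term is analytic at 11 and contributes nothing to the residue; only the rational part matters.
At the order-2 pole 11 set g(θ) = (θ - (11))^2*(rational part) = -θ**2/7 + 6*θ/13 - 9/11.
Order-2 pole: residue = g'(a); g'(11) = -244/91, so the residue is -244/91.
List the singular points by increasing real part (a conjugate pair: the negative imaginary part first).


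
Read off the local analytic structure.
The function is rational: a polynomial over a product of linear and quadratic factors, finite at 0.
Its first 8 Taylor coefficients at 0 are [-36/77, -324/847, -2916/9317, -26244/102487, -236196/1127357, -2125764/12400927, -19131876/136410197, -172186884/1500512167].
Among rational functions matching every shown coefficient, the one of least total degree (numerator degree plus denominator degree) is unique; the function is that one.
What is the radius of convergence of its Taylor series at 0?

No rational of total degree below 1 reproduces all 8 coefficients; solving the [0/1] Pade equations on them gives f(φ) = 4/(7*(φ - 11/9)), whose expansion matches every shown term.
Denominator factor (φ - 11/9): pole of order 1 at 11/9, modulus 11/9.
The radius of convergence is the smallest modulus among the singular points: 11/9.

The radius of convergence is 11/9.


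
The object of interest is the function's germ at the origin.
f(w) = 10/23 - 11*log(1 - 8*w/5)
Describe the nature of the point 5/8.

The point is a logarithmic branch point.

The term (-11)*log(1 - w/(5/8)) has argument 1 - 5/8/(5/8) = 0 at 5/8: a logarithmic (infinitely-sheeted) branch point; the remaining terms are analytic or single-valued there.


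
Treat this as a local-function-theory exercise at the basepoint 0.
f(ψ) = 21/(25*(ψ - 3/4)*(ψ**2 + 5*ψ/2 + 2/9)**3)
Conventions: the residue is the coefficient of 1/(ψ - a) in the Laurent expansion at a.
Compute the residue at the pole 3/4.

The residue is 62705664/1404547175.

At the order-1 pole 3/4 set g(ψ) = (ψ - (3/4))*f(ψ) = 21/(25*(ψ**2 + 5*ψ/2 + 2/9)**3).
Simple pole: residue = g(a) at a = 3/4, which is 62705664/1404547175.


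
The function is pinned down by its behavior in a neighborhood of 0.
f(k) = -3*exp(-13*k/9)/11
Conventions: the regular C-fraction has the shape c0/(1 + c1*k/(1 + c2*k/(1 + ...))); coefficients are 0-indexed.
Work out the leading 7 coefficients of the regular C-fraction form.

Taylor coefficients (expand at 0): a_0 = -3/11, a_1 = 13/33, a_2 = -169/594, a_3 = 2197/16038, a_4 = -28561/577368, a_5 = 371293/25981560, a_6 = -4826809/1403004240.
c0 = a_0 = -3/11. Peel one level at a time: if S = 1 + c*k/S' with S'(0) = 1, then c is the k-coefficient of S and S' = c*k/(S - 1).
S_1 = c0/f = 1 + (13/9)*k + (169/162)*k^2 + ...; c1 = 13/9.
S_2 = c1*k/(S_1 - 1) = 1 + (-13/18)*k + (169/972)*k^2 + ...; c2 = -13/18.
S_3 = c2*k/(S_2 - 1) = 1 + (13/54)*k + (169/2916)*k^2 + ...; c3 = 13/54.
S_4 = c3*k/(S_3 - 1) = 1 + (-13/54)*k + (169/4860)*k^2 + ...; c4 = -13/54.
S_5 = c4*k/(S_4 - 1) = 1 + (13/90)*k + (169/8100)*k^2 + ...; c5 = 13/90.
S_6 = c5*k/(S_5 - 1) = 1 + (-13/90)*k + ...; c6 = -13/90.

The regular C-fraction coefficients are [-3/11, 13/9, -13/18, 13/54, -13/54, 13/90, -13/90].


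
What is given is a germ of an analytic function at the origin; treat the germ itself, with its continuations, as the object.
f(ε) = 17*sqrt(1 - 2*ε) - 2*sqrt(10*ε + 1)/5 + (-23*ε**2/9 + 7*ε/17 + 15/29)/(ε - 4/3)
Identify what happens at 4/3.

The denominator factor ε - 4/3 vanishes at 4/3 and appears to the power 1; the numerator there equals -138845/39933, nonzero, and no other factor vanishes.
The branch terms are analytic at this point.
Hence a pole whose order is the multiplicity, 1.

The point is a pole of order 1.


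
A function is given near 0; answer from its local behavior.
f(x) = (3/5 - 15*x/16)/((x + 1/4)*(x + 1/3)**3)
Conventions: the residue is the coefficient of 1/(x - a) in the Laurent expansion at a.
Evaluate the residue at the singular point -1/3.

The residue is -7209/5.

At the order-3 pole -1/3 set g(x) = (x - (-1/3))^3*f(x) = (3/5 - 15*x/16)/(x + 1/4).
Order-3 pole: residue = g''(a)/2; g''(-1/3) = -14418/5, so the residue is -7209/5.


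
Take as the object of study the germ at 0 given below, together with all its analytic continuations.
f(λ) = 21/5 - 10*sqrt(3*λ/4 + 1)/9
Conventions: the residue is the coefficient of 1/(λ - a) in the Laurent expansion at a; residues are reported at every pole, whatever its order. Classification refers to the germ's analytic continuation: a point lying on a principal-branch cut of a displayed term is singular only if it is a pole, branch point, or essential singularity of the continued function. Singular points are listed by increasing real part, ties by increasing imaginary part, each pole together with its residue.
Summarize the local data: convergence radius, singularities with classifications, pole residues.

Branch term (-10/9)*sqrt(1 - λ/(-4/3)): its argument vanishes at λ = -4/3, a square-root branch point, modulus 4/3.
The radius of convergence is the smallest modulus among the singular points: 4/3.

Radius of convergence at 0: 4/3.
At -4/3: an algebraic (square-root) branch point.


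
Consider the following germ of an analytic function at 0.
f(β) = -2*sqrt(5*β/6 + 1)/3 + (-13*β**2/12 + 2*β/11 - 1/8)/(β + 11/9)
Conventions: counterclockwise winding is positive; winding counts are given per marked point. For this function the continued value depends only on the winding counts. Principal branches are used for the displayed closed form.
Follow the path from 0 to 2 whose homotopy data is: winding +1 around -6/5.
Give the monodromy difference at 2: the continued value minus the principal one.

The rational part is single-valued and drops out of the difference; each branch term changes only by its own monodromy.
(-2/3)*sqrt(1 - β/(-6/5)): winding +1 is odd, the square root flips sign, contributing -2*(-2/3)*sqrt(1 - (2)/(-6/5)) = -2*(-2/3)*sqrt(8/3) = (8/9)*sqrt(6).
Summing the contributions at β = 2 gives (8/9)*sqrt(6).

Continued minus principal equals (8/9)*sqrt(6).


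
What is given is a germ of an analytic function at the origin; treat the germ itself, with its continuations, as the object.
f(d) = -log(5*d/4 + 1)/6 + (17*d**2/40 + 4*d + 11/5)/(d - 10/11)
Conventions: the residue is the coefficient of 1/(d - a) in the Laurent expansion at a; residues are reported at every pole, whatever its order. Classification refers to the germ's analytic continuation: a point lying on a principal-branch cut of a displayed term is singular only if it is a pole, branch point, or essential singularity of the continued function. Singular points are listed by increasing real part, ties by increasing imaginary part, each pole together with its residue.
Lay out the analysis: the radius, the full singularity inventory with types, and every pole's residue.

Radius of convergence at 0: 4/5.
At -4/5: a logarithmic branch point.
At 10/11: a pole of order 1; residue 7487/1210.

Denominator factor (d - 10/11): pole of order 1 at 10/11, modulus 10/11.
Branch term (-1/6)*log(1 - d/(-4/5)): its argument vanishes at d = -4/5, a logarithmic branch point, modulus 4/5.
The radius of convergence is the smallest modulus among the singular points: 4/5.
The branch term is analytic at 10/11 and contributes nothing to the residue; only the rational part matters.
At the order-1 pole 10/11 set g(d) = (d - (10/11))*(rational part) = 17*d**2/40 + 4*d + 11/5.
Simple pole: residue = g(a) at a = 10/11, which is 7487/1210.
List the singular points by increasing real part (a conjugate pair: the negative imaginary part first).


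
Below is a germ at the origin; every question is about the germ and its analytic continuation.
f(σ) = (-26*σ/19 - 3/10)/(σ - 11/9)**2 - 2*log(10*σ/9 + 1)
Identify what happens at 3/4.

Denominator factors: σ - 11/9 = -17/36 at σ = 3/4 — none vanishes.
Branch term log(1 - σ/(-9/10)): argument at 3/4 is 11/6, nonzero, so 3/4 is not its branch point (a point on a principal cut is still regular for the continued germ).
So the germ continues analytically to 3/4.

The point is a regular point.


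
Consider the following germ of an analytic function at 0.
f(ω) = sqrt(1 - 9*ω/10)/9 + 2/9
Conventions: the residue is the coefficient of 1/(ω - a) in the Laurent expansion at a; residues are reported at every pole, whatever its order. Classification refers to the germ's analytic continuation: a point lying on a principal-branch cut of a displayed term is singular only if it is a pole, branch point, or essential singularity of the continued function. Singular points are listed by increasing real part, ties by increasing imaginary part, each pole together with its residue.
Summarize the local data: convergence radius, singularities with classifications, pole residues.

Radius of convergence at 0: 10/9.
At 10/9: an algebraic (square-root) branch point.

Branch term (1/9)*sqrt(1 - ω/(10/9)): its argument vanishes at ω = 10/9, a square-root branch point, modulus 10/9.
The radius of convergence is the smallest modulus among the singular points: 10/9.


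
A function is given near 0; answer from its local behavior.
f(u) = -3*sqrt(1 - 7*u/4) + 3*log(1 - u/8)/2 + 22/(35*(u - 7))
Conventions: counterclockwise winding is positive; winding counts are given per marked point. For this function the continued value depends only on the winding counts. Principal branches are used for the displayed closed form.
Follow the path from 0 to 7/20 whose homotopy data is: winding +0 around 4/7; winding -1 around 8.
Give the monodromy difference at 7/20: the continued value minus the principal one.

Continued minus principal equals -(3)*pi*i.

The rational part is single-valued and drops out of the difference; each branch term changes only by its own monodromy.
(-3)*sqrt(1 - u/(4/7)): winding +0 is even, the square root returns to the same sheet, contribution 0.
(3/2)*log(1 - u/(8)): each positive loop around 8 adds 2*pi*i to the log, so winding -1 contributes (3/2)*(-1)*2*pi*i = -(3)*pi*i.
Summing the contributions at u = 7/20 gives -(3)*pi*i.


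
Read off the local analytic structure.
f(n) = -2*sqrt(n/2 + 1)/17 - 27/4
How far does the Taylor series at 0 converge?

Branch term (-2/17)*sqrt(1 - n/(-2)): its argument vanishes at n = -2, a square-root branch point, modulus 2.
The radius of convergence is the smallest modulus among the singular points: 2.

The radius of convergence is 2.


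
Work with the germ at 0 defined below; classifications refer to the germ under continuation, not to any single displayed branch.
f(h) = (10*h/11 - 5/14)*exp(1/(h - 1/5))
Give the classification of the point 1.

There is no denominator, hence no pole anywhere.
The essential point of exp(1/(h - (1/5))) is 1/5, not 1.
So the germ continues analytically to 1.

The point is a regular point.


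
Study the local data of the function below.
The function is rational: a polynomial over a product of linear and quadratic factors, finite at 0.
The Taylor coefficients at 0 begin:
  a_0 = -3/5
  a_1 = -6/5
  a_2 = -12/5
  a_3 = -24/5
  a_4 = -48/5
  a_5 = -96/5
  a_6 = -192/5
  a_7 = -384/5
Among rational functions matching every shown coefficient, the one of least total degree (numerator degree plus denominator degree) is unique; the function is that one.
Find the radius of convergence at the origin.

No rational of total degree below 1 reproduces all 8 coefficients; solving the [0/1] Pade equations on them gives f(γ) = 3/(10*(γ - 1/2)), whose expansion matches every shown term.
Denominator factor (γ - 1/2): pole of order 1 at 1/2, modulus 1/2.
The radius of convergence is the smallest modulus among the singular points: 1/2.

The radius of convergence is 1/2.


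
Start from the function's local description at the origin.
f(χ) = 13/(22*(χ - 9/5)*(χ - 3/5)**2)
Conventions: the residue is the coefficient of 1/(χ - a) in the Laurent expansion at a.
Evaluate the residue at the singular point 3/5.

The residue is -325/792.

At the order-2 pole 3/5 set g(χ) = (χ - (3/5))^2*f(χ) = 13/(22*(χ - 9/5)).
Order-2 pole: residue = g'(a); g'(3/5) = -325/792, so the residue is -325/792.


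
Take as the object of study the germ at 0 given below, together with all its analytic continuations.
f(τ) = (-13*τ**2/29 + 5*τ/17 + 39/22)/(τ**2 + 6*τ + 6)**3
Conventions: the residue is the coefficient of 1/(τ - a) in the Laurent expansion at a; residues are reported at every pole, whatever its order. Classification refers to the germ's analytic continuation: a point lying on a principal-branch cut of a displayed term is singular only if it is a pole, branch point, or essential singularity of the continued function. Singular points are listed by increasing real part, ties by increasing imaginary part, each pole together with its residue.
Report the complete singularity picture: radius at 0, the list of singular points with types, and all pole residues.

Denominator factor (τ**2 + 6*τ + 6)^3: discriminant 12, real irrational roots -3 + sqrt(3) and -3 - sqrt(3); poles of order 3, moduli 3 - sqrt(3) and 3 + sqrt(3).
The radius of convergence is the smallest modulus among the singular points: 3 - sqrt(3).
The factor τ**2 + 6*τ + 6 splits as (τ - a)(τ - a') with a = -3 - sqrt(3), a' = -3 + sqrt(3). At the order-3 pole a set g(τ) = (τ - a)^3*f(τ) = [-13*τ**2/29 + 5*τ/17 + 39/22] / (τ - a')^3.
Order-3 pole: residue = g''(a)/2; g''(-3 - sqrt(3)) = (29239/780912)*sqrt(3), so the residue is (29239/1561824)*sqrt(3).
The factor τ**2 + 6*τ + 6 splits as (τ - a)(τ - a') with a = -3 + sqrt(3), a' = -3 - sqrt(3). At the order-3 pole a set g(τ) = (τ - a)^3*f(τ) = [-13*τ**2/29 + 5*τ/17 + 39/22] / (τ - a')^3.
Order-3 pole: residue = g''(a)/2; g''(-3 + sqrt(3)) = -(29239/780912)*sqrt(3), so the residue is -(29239/1561824)*sqrt(3).
List the singular points by increasing real part (a conjugate pair: the negative imaginary part first).

Radius of convergence at 0: 3 - sqrt(3).
At -3 - sqrt(3): a pole of order 3; residue (29239/1561824)*sqrt(3).
At -3 + sqrt(3): a pole of order 3; residue -(29239/1561824)*sqrt(3).


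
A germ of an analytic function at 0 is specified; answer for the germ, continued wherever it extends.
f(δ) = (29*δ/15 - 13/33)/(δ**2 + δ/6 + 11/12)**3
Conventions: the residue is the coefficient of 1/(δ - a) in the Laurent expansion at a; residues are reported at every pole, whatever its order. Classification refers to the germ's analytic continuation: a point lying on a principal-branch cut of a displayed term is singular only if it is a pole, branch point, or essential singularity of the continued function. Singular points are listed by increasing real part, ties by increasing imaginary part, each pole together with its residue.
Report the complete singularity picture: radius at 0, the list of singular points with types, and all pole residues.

Radius of convergence at 0: (1/6)*sqrt(33).
At (-1/12) - ((1/12)*sqrt(131))*i: a pole of order 3; residue -((1424304/123645005)*sqrt(131))*i.
At (-1/12) + ((1/12)*sqrt(131))*i: a pole of order 3; residue ((1424304/123645005)*sqrt(131))*i.

Denominator factor (δ**2 + δ/6 + 11/12)^3: discriminant -131/36, complex-conjugate roots (-1/12) + ((1/12)*sqrt(131))*i and (-1/12) - ((1/12)*sqrt(131))*i; poles of order 3, moduli (1/6)*sqrt(33) and (1/6)*sqrt(33).
The radius of convergence is the smallest modulus among the singular points: (1/6)*sqrt(33).
The factor δ**2 + δ/6 + 11/12 splits as (δ - a)(δ - a') with a = (-1/12) - ((1/12)*sqrt(131))*i, a' = (-1/12) + ((1/12)*sqrt(131))*i. At the order-3 pole a set g(δ) = (δ - a)^3*f(δ) = [29*δ/15 - 13/33] / (δ - a')^3.
Order-3 pole: residue = g''(a)/2; g''((-1/12) - ((1/12)*sqrt(131))*i) = -((2848608/123645005)*sqrt(131))*i, so the residue is -((1424304/123645005)*sqrt(131))*i.
The factor δ**2 + δ/6 + 11/12 splits as (δ - a)(δ - a') with a = (-1/12) + ((1/12)*sqrt(131))*i, a' = (-1/12) - ((1/12)*sqrt(131))*i. At the order-3 pole a set g(δ) = (δ - a)^3*f(δ) = [29*δ/15 - 13/33] / (δ - a')^3.
Order-3 pole: residue = g''(a)/2; g''((-1/12) + ((1/12)*sqrt(131))*i) = ((2848608/123645005)*sqrt(131))*i, so the residue is ((1424304/123645005)*sqrt(131))*i.
List the singular points by increasing real part (a conjugate pair: the negative imaginary part first).


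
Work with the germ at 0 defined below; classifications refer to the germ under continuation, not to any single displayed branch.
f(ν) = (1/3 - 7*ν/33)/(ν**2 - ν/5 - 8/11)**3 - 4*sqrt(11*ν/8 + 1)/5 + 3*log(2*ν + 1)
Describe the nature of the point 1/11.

Denominator factors: ν**2 - ν/5 - 8/11 = -446/605 at ν = 1/11 — none vanishes.
Branch term sqrt(1 - ν/(-8/11)): argument at 1/11 is 9/8, nonzero, so 1/11 is not its branch point (a point on a principal cut is still regular for the continued germ).
Branch term log(1 - ν/(-1/2)): argument at 1/11 is 13/11, nonzero, so 1/11 is not its branch point (a point on a principal cut is still regular for the continued germ).
So the germ continues analytically to 1/11.

The point is a regular point.


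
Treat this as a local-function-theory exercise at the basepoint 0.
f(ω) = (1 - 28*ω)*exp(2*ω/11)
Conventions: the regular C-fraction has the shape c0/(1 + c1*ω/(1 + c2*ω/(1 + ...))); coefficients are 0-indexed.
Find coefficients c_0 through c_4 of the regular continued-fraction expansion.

Taylor coefficients (expand at 0): a_0 = 1, a_1 = -306/11, a_2 = -614/121, a_3 = -1844/3993, a_4 = -410/14641.
c0 = a_0 = 1. Peel one level at a time: if S = 1 + c*ω/S' with S'(0) = 1, then c is the ω-coefficient of S and S' = c*ω/(S - 1).
S_1 = c0/f = 1 + (306/11)*ω + (94250/121)*ω^2 + ...; c1 = 306/11.
S_2 = c1*ω/(S_1 - 1) = 1 + (-47125/1683)*ω + (47227/2832489)*ω^2 + ...; c2 = -47125/1683.
S_3 = c2*ω/(S_2 - 1) = 1 + (47227/79311375)*ω + (-87228371/2418413765625)*ω^2 + ...; c3 = 47227/79311375.
S_4 = c3*ω/(S_3 - 1) = 1 + (1482882307/24481296125)*ω + ...; c4 = 1482882307/24481296125.

The regular C-fraction coefficients are [1, 306/11, -47125/1683, 47227/79311375, 1482882307/24481296125].


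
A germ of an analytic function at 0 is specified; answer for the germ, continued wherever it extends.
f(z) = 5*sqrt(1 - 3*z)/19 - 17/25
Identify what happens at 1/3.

The term (5/19)*sqrt(1 - z/(1/3)) has argument 1 - 1/3/(1/3) = 0 at 1/3: a square-root (algebraic, two-sheeted) branch point; the remaining terms are analytic or single-valued there.

The point is an algebraic (square-root) branch point.


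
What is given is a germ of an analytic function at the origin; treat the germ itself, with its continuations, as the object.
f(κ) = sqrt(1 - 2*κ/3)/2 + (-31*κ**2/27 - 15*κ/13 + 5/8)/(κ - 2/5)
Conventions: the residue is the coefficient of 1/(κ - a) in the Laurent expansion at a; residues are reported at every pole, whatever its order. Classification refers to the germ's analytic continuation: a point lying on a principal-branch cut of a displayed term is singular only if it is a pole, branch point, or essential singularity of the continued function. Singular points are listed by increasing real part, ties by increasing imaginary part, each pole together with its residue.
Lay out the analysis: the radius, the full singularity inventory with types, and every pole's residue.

Denominator factor (κ - 2/5): pole of order 1 at 2/5, modulus 2/5.
Branch term (1/2)*sqrt(1 - κ/(3/2)): its argument vanishes at κ = 3/2, a square-root branch point, modulus 3/2.
The radius of convergence is the smallest modulus among the singular points: 2/5.
The branch term is analytic at 2/5 and contributes nothing to the residue; only the rational part matters.
At the order-1 pole 2/5 set g(κ) = (κ - (2/5))*(rational part) = -31*κ**2/27 - 15*κ/13 + 5/8.
Simple pole: residue = g(a) at a = 2/5, which is -1421/70200.
List the singular points by increasing real part (a conjugate pair: the negative imaginary part first).

Radius of convergence at 0: 2/5.
At 2/5: a pole of order 1; residue -1421/70200.
At 3/2: an algebraic (square-root) branch point.


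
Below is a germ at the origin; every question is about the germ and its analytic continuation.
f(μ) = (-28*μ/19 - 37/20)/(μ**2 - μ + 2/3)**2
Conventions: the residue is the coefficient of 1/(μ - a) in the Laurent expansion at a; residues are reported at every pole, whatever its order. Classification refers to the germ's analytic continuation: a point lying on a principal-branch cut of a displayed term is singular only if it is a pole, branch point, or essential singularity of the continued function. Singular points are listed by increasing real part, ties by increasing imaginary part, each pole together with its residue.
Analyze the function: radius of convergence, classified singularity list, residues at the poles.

Denominator factor (μ**2 - μ + 2/3)^2: discriminant -5/3, complex-conjugate roots (1/2) + ((1/6)*sqrt(15))*i and (1/2) - ((1/6)*sqrt(15))*i; poles of order 2, moduli (1/3)*sqrt(6) and (1/3)*sqrt(6).
The radius of convergence is the smallest modulus among the singular points: (1/3)*sqrt(6).
The factor μ**2 - μ + 2/3 splits as (μ - a)(μ - a') with a = (1/2) - ((1/6)*sqrt(15))*i, a' = (1/2) + ((1/6)*sqrt(15))*i. At the order-2 pole a set g(μ) = (μ - a)^2*f(μ) = [-28*μ/19 - 37/20] / (μ - a')^2.
Order-2 pole: residue = g'(a); g'((1/2) - ((1/6)*sqrt(15))*i) = -((2949/4750)*sqrt(15))*i, so the residue is -((2949/4750)*sqrt(15))*i.
The factor μ**2 - μ + 2/3 splits as (μ - a)(μ - a') with a = (1/2) + ((1/6)*sqrt(15))*i, a' = (1/2) - ((1/6)*sqrt(15))*i. At the order-2 pole a set g(μ) = (μ - a)^2*f(μ) = [-28*μ/19 - 37/20] / (μ - a')^2.
Order-2 pole: residue = g'(a); g'((1/2) + ((1/6)*sqrt(15))*i) = ((2949/4750)*sqrt(15))*i, so the residue is ((2949/4750)*sqrt(15))*i.
List the singular points by increasing real part (a conjugate pair: the negative imaginary part first).

Radius of convergence at 0: (1/3)*sqrt(6).
At (1/2) - ((1/6)*sqrt(15))*i: a pole of order 2; residue -((2949/4750)*sqrt(15))*i.
At (1/2) + ((1/6)*sqrt(15))*i: a pole of order 2; residue ((2949/4750)*sqrt(15))*i.


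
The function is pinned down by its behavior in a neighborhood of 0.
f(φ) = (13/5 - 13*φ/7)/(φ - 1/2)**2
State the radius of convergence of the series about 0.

The radius of convergence is 1/2.

Denominator factor (φ - 1/2)^2: pole of order 2 at 1/2, modulus 1/2.
The radius of convergence is the smallest modulus among the singular points: 1/2.


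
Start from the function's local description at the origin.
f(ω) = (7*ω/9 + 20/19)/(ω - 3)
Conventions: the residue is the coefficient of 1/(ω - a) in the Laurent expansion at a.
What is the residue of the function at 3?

The residue is 193/57.

At the order-1 pole 3 set g(ω) = (ω - (3))*f(ω) = 7*ω/9 + 20/19.
Simple pole: residue = g(a) at a = 3, which is 193/57.


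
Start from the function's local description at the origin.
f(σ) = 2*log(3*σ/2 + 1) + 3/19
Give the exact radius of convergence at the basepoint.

Branch term (2)*log(1 - σ/(-2/3)): its argument vanishes at σ = -2/3, a logarithmic branch point, modulus 2/3.
The radius of convergence is the smallest modulus among the singular points: 2/3.

The radius of convergence is 2/3.


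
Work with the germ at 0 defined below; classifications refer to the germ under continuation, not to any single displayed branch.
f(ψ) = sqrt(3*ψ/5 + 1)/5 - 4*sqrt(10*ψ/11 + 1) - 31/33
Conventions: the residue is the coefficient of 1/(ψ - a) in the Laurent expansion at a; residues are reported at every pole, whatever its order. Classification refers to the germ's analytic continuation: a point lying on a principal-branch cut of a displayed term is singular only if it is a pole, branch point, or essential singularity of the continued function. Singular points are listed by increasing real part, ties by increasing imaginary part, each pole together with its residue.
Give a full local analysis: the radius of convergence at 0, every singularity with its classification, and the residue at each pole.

Radius of convergence at 0: 11/10.
At -5/3: an algebraic (square-root) branch point.
At -11/10: an algebraic (square-root) branch point.

Branch term (-4)*sqrt(1 - ψ/(-11/10)): its argument vanishes at ψ = -11/10, a square-root branch point, modulus 11/10.
Branch term (1/5)*sqrt(1 - ψ/(-5/3)): its argument vanishes at ψ = -5/3, a square-root branch point, modulus 5/3.
The radius of convergence is the smallest modulus among the singular points: 11/10.
List the singular points by increasing real part (a conjugate pair: the negative imaginary part first).


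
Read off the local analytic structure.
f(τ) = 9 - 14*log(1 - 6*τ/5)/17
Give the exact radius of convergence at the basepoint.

Branch term (-14/17)*log(1 - τ/(5/6)): its argument vanishes at τ = 5/6, a logarithmic branch point, modulus 5/6.
The radius of convergence is the smallest modulus among the singular points: 5/6.

The radius of convergence is 5/6.


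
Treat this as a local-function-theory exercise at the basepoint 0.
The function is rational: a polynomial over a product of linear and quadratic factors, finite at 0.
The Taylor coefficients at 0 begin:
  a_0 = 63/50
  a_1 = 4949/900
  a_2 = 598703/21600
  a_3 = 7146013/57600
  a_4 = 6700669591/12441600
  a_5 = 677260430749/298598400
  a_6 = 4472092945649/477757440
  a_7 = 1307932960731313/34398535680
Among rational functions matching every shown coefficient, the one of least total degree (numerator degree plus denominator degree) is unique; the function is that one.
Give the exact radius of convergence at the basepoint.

The radius of convergence is -5/3 + (1/3)*sqrt(34).

No rational of total degree below 6 reproduces all 8 coefficients; solving the [1/5] Pade equations on them gives f(θ) = (36/25 - 37*θ/18)/((θ + 8/7)*(θ**2 + 10*θ/3 - 1)**2), whose expansion matches every shown term.
Denominator factor (θ**2 + 10*θ/3 - 1)^2: discriminant 136/9, real irrational roots -5/3 + (1/3)*sqrt(34) and -5/3 - (1/3)*sqrt(34); poles of order 2, moduli -5/3 + (1/3)*sqrt(34) and 5/3 + (1/3)*sqrt(34).
Denominator factor (θ + 8/7): pole of order 1 at -8/7, modulus 8/7.
The radius of convergence is the smallest modulus among the singular points: -5/3 + (1/3)*sqrt(34).
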